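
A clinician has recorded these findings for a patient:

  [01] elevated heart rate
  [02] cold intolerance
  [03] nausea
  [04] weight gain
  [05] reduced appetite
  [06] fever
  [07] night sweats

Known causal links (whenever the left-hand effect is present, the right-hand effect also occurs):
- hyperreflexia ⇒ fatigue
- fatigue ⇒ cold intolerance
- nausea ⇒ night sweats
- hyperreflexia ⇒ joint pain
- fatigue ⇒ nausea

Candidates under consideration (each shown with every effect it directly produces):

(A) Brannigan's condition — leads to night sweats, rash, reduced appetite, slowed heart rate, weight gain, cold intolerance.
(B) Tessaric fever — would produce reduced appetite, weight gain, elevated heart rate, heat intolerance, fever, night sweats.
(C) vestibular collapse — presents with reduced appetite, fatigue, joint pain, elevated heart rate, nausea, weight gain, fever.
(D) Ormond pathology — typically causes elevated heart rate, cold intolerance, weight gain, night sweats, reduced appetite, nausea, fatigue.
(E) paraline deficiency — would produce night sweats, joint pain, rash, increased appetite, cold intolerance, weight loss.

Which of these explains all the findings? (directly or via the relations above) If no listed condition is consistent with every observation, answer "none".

For each candidate, compare predicted effects to what was observed:
(A) Brannigan's condition — elevated heart rate NO; cold intolerance yes; nausea NO; weight gain yes; reduced appetite yes; fever NO; night sweats yes
(B) Tessaric fever — elevated heart rate yes; cold intolerance NO; nausea NO; weight gain yes; reduced appetite yes; fever yes; night sweats yes
(C) vestibular collapse — elevated heart rate yes; cold intolerance yes (via fatigue → cold intolerance); nausea yes; weight gain yes; reduced appetite yes; fever yes; night sweats yes (via nausea → night sweats)
(D) Ormond pathology — elevated heart rate yes; cold intolerance yes; nausea yes; weight gain yes; reduced appetite yes; fever NO; night sweats yes
(E) paraline deficiency — elevated heart rate NO; cold intolerance yes; nausea NO; weight gain NO; reduced appetite NO; fever NO; night sweats yes
(C) is the only candidate with no mismatches.

C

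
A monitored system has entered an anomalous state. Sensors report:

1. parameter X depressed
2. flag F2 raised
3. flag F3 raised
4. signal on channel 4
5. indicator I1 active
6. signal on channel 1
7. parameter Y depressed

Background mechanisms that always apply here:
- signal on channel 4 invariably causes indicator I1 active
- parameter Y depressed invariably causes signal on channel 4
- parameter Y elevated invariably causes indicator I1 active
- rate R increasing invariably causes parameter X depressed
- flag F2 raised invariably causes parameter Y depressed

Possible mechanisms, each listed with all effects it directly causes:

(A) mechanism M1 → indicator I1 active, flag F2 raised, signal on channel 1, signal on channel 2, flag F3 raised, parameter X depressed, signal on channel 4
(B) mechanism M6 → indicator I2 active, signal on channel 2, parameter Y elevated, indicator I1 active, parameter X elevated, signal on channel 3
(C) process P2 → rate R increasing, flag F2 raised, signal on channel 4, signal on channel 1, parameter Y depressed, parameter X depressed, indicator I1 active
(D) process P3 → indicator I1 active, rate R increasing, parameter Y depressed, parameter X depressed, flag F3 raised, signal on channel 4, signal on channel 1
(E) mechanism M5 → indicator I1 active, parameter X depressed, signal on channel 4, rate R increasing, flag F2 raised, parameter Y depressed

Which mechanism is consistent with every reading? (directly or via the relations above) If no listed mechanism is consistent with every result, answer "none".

A

Per-candidate check:
(A) mechanism M1 — parameter X depressed +; flag F2 raised +; flag F3 raised +; signal on channel 4 +; indicator I1 active +; signal on channel 1 +; parameter Y depressed + (via flag F2 raised → parameter Y depressed)
(B) mechanism M6 — parameter X depressed -; flag F2 raised -; flag F3 raised -; signal on channel 4 -; indicator I1 active +; signal on channel 1 -; parameter Y depressed -
(C) process P2 — parameter X depressed +; flag F2 raised +; flag F3 raised -; signal on channel 4 +; indicator I1 active +; signal on channel 1 +; parameter Y depressed +
(D) process P3 — parameter X depressed +; flag F2 raised -; flag F3 raised +; signal on channel 4 +; indicator I1 active +; signal on channel 1 +; parameter Y depressed +
(E) mechanism M5 — parameter X depressed +; flag F2 raised +; flag F3 raised -; signal on channel 4 +; indicator I1 active +; signal on channel 1 -; parameter Y depressed +
(A) alone accounts for all the evidence.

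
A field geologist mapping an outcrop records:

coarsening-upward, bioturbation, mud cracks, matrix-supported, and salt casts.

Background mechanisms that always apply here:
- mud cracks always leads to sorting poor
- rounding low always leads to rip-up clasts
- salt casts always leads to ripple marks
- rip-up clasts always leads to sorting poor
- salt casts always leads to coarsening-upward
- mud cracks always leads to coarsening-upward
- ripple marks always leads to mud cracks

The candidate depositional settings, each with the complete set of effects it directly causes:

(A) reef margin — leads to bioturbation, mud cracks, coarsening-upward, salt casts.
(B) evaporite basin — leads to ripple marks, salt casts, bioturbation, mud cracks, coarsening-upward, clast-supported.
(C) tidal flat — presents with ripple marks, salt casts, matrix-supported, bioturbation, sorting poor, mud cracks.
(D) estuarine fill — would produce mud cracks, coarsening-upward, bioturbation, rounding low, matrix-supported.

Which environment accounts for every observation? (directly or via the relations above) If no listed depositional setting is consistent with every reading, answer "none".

C

Testing each hypothesis:
(A) reef margin — coarsening-upward match; bioturbation match; mud cracks match; matrix-supported miss; salt casts match
(B) evaporite basin — coarsening-upward match; bioturbation match; mud cracks match; matrix-supported miss; salt casts match
(C) tidal flat — coarsening-upward match (by mud cracks → coarsening-upward); bioturbation match; mud cracks match; matrix-supported match; salt casts match
(D) estuarine fill — coarsening-upward match; bioturbation match; mud cracks match; matrix-supported match; salt casts miss
(C) alone accounts for all the evidence.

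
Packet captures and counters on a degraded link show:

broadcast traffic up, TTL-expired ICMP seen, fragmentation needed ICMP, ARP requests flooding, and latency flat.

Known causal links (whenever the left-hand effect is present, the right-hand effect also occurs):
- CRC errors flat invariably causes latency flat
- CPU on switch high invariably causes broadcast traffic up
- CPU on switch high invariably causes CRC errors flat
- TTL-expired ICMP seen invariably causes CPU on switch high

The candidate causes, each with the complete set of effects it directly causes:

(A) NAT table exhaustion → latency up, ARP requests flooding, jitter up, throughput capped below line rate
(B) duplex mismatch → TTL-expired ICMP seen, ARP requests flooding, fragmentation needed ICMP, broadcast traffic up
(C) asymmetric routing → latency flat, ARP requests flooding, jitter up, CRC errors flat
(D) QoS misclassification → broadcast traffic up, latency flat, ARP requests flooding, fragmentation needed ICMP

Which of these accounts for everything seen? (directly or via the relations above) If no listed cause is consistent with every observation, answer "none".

Testing each hypothesis:
(A) NAT table exhaustion — fails on broadcast traffic up, TTL-expired ICMP seen, fragmentation needed ICMP, latency flat (predicts latency up, not latency flat)
(B) duplex mismatch — broadcast traffic up ✓; TTL-expired ICMP seen ✓; fragmentation needed ICMP ✓; ARP requests flooding ✓; latency flat ✓ (through TTL-expired ICMP seen → CPU on switch high → CRC errors flat → latency flat)
(C) asymmetric routing — broadcast traffic up ✗; TTL-expired ICMP seen ✗; fragmentation needed ICMP ✗; ARP requests flooding ✓; latency flat ✓
(D) QoS misclassification — does not account for TTL-expired ICMP seen
(B) is the only candidate with no mismatches.

B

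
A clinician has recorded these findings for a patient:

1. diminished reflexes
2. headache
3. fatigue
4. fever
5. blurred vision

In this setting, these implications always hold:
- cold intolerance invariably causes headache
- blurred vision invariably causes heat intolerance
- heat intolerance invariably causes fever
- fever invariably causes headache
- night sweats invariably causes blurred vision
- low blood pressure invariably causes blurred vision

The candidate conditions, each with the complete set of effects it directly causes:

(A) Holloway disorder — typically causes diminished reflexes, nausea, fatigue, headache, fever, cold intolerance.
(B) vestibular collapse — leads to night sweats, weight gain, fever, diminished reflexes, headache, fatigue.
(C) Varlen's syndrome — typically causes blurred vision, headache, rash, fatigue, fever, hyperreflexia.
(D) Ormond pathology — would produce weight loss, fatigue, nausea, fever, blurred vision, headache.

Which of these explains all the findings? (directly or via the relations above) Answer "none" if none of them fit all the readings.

For each candidate, compare predicted effects to what was observed:
(A) Holloway disorder — does not account for blurred vision
(B) vestibular collapse — diminished reflexes match; headache match; fatigue match; fever match; blurred vision match (through night sweats → blurred vision)
(C) Varlen's syndrome — fails on diminished reflexes (predicts hyperreflexia, not diminished reflexes)
(D) Ormond pathology — diminished reflexes miss; headache match; fatigue match; fever match; blurred vision match
Only (B) is consistent with every observation.

B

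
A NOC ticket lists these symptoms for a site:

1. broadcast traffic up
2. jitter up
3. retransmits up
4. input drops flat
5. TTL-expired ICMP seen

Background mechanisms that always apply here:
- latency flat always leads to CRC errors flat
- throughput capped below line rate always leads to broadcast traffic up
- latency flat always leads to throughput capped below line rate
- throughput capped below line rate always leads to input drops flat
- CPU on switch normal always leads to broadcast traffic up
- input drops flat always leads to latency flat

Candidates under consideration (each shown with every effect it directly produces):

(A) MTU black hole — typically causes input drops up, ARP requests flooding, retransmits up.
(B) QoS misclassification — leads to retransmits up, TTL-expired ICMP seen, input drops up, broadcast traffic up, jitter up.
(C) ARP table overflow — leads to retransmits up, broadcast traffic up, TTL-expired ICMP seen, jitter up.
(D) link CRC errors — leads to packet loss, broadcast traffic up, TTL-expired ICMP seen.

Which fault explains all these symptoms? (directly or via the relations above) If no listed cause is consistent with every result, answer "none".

none

Testing each hypothesis:
(A) MTU black hole — broadcast traffic up NO; jitter up NO; retransmits up yes; input drops flat NO; TTL-expired ICMP seen NO
(B) QoS misclassification — broadcast traffic up yes; jitter up yes; retransmits up yes; input drops flat NO; TTL-expired ICMP seen yes
(C) ARP table overflow — broadcast traffic up yes; jitter up yes; retransmits up yes; input drops flat NO; TTL-expired ICMP seen yes
(D) link CRC errors — does not account for jitter up, retransmits up, input drops flat
No candidate is consistent with all observations.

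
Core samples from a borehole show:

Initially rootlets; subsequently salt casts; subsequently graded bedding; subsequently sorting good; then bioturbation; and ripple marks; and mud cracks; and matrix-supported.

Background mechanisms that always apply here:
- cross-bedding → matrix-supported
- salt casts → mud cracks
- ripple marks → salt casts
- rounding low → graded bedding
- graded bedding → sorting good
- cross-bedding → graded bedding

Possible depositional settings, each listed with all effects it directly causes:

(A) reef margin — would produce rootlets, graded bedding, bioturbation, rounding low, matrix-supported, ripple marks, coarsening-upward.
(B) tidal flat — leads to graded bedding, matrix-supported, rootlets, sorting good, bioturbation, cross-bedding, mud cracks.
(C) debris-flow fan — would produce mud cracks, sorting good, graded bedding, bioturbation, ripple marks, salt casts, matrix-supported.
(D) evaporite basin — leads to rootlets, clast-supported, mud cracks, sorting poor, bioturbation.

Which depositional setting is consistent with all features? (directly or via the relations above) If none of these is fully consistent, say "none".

A

Checking each candidate against the observations:
(A) reef margin — accounts for every observation (salt casts through ripple marks → salt casts)
(B) tidal flat — rootlets +; salt casts -; graded bedding +; sorting good +; bioturbation +; ripple marks -; mud cracks +; matrix-supported +
(C) debris-flow fan — does not account for rootlets
(D) evaporite basin — rootlets +; salt casts -; graded bedding -; sorting good -; bioturbation +; ripple marks -; mud cracks +; matrix-supported -
(A) is the only candidate with no mismatches.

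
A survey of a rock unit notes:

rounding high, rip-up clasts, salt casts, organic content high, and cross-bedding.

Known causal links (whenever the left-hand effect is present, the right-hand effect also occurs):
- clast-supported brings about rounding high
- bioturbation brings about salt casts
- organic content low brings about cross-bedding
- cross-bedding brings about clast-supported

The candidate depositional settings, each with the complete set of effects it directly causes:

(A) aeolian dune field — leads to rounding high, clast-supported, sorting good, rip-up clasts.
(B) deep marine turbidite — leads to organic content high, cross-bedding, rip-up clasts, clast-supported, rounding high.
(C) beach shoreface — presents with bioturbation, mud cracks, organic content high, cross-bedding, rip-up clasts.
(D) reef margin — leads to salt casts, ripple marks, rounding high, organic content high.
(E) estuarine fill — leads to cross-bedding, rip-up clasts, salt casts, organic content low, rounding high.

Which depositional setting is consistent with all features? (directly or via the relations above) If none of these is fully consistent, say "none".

Testing each hypothesis:
(A) aeolian dune field — rounding high ✓; rip-up clasts ✓; salt casts ✗; organic content high ✗; cross-bedding ✗
(B) deep marine turbidite — rounding high ✓; rip-up clasts ✓; salt casts ✗; organic content high ✓; cross-bedding ✓
(C) beach shoreface — rounding high ✓ (via cross-bedding → clast-supported → rounding high); rip-up clasts ✓; salt casts ✓ (via bioturbation → salt casts); organic content high ✓; cross-bedding ✓
(D) reef margin — does not account for rip-up clasts, cross-bedding
(E) estuarine fill — fails on organic content high (predicts organic content low, not organic content high)
(C) alone accounts for all the evidence.

C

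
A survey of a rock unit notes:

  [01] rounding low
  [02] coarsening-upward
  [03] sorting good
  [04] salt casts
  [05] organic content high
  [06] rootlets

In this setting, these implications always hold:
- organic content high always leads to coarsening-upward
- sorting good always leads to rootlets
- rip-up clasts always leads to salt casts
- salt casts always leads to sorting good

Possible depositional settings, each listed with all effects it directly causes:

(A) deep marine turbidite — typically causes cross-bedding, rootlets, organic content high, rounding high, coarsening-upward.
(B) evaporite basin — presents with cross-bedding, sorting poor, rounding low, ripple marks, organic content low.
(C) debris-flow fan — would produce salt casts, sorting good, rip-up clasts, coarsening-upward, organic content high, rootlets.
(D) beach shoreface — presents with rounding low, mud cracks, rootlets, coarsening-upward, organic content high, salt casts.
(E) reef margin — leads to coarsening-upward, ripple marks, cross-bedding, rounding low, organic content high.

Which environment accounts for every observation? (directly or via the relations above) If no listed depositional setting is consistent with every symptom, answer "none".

D

Checking each candidate against the observations:
(A) deep marine turbidite — fails on rounding low, sorting good, salt casts (predicts rounding high, not rounding low)
(B) evaporite basin — fails on coarsening-upward, sorting good, salt casts, organic content high, rootlets (predicts sorting poor, not sorting good; predicts organic content low, not organic content high)
(C) debris-flow fan — does not account for rounding low
(D) beach shoreface — rounding low +; coarsening-upward +; sorting good + (by salt casts → sorting good); salt casts +; organic content high +; rootlets +
(E) reef margin — rounding low +; coarsening-upward +; sorting good -; salt casts -; organic content high +; rootlets -
(D) alone accounts for all the evidence.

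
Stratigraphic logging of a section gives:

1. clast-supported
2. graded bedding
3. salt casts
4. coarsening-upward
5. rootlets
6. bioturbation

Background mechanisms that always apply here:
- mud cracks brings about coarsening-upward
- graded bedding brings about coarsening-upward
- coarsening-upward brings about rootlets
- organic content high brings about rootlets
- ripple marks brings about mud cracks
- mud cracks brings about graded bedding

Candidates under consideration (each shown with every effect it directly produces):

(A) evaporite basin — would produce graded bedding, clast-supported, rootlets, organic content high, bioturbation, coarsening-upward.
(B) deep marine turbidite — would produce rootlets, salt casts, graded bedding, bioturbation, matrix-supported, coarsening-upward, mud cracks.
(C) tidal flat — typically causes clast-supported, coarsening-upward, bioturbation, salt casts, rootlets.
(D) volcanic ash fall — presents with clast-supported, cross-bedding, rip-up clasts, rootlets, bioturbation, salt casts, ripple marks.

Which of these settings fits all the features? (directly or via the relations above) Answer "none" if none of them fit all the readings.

Per-candidate check:
(A) evaporite basin — clast-supported yes; graded bedding yes; salt casts NO; coarsening-upward yes; rootlets yes; bioturbation yes
(B) deep marine turbidite — clast-supported NO; graded bedding yes; salt casts yes; coarsening-upward yes; rootlets yes; bioturbation yes
(C) tidal flat — does not account for graded bedding
(D) volcanic ash fall — clast-supported yes; graded bedding yes (by ripple marks → mud cracks → graded bedding); salt casts yes; coarsening-upward yes (by ripple marks → mud cracks → coarsening-upward); rootlets yes; bioturbation yes
(D) alone accounts for all the evidence.

D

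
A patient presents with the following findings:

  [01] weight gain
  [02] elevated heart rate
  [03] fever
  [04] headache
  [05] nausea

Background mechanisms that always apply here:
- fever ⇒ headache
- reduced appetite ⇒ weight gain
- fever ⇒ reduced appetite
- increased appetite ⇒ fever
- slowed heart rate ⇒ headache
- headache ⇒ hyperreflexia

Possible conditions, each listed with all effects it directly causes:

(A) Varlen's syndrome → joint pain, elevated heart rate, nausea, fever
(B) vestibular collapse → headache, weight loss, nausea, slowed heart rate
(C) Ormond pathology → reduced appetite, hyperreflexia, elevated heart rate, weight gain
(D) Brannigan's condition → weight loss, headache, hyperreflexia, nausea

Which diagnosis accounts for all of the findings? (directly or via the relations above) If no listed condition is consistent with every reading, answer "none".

A

Per-candidate check:
(A) Varlen's syndrome — weight gain yes (through fever → reduced appetite → weight gain); elevated heart rate yes; fever yes; headache yes (through fever → headache); nausea yes
(B) vestibular collapse — weight gain NO; elevated heart rate NO; fever NO; headache yes; nausea yes
(C) Ormond pathology — does not account for fever, headache, nausea
(D) Brannigan's condition — weight gain NO; elevated heart rate NO; fever NO; headache yes; nausea yes
(A) alone accounts for all the evidence.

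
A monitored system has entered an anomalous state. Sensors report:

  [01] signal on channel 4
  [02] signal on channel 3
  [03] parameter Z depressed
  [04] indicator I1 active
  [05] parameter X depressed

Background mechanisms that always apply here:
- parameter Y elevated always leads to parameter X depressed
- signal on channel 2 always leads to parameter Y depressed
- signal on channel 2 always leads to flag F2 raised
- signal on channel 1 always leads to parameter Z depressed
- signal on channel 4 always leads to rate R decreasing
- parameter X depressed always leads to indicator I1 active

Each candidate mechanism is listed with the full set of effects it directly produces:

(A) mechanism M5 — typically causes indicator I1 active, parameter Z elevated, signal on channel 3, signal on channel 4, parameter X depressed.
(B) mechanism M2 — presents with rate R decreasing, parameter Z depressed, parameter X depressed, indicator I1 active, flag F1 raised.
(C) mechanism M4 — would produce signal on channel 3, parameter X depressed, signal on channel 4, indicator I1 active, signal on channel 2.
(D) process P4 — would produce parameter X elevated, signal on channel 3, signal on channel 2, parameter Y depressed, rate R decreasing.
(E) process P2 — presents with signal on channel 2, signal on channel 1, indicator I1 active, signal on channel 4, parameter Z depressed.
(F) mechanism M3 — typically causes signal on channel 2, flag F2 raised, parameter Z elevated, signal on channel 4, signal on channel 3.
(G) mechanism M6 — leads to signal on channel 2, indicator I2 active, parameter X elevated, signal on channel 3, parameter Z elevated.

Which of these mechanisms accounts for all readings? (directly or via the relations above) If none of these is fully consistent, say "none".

For each candidate, compare predicted effects to what was observed:
(A) mechanism M5 — signal on channel 4 +; signal on channel 3 +; parameter Z depressed -; indicator I1 active +; parameter X depressed +
(B) mechanism M2 — signal on channel 4 -; signal on channel 3 -; parameter Z depressed +; indicator I1 active +; parameter X depressed +
(C) mechanism M4 — signal on channel 4 +; signal on channel 3 +; parameter Z depressed -; indicator I1 active +; parameter X depressed +
(D) process P4 — fails on signal on channel 4, parameter Z depressed, indicator I1 active, parameter X depressed (predicts parameter X elevated, not parameter X depressed)
(E) process P2 — does not account for signal on channel 3, parameter X depressed
(F) mechanism M3 — signal on channel 4 +; signal on channel 3 +; parameter Z depressed -; indicator I1 active -; parameter X depressed -
(G) mechanism M6 — signal on channel 4 -; signal on channel 3 +; parameter Z depressed -; indicator I1 active -; parameter X depressed -
Every candidate fails on at least one observation.

none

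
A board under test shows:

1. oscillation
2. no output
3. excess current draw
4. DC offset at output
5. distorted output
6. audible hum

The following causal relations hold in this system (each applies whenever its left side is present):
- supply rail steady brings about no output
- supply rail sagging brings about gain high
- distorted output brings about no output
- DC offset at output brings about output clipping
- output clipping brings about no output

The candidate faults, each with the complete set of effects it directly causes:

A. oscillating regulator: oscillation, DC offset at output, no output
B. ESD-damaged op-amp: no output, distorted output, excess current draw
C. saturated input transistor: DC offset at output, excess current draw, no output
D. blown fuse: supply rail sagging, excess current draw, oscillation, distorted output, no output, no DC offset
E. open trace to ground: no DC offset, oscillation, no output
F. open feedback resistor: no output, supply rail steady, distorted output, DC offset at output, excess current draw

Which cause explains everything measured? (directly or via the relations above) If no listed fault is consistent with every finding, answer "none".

Testing each hypothesis:
(A) oscillating regulator — oscillation match; no output match; excess current draw miss; DC offset at output match; distorted output miss; audible hum miss
(B) ESD-damaged op-amp — oscillation miss; no output match; excess current draw match; DC offset at output miss; distorted output match; audible hum miss
(C) saturated input transistor — oscillation miss; no output match; excess current draw match; DC offset at output match; distorted output miss; audible hum miss
(D) blown fuse — fails on DC offset at output, audible hum (predicts no DC offset, not DC offset at output)
(E) open trace to ground — oscillation match; no output match; excess current draw miss; DC offset at output miss; distorted output miss; audible hum miss
(F) open feedback resistor — oscillation miss; no output match; excess current draw match; DC offset at output match; distorted output match; audible hum miss
None of the listed candidates fits everything.

none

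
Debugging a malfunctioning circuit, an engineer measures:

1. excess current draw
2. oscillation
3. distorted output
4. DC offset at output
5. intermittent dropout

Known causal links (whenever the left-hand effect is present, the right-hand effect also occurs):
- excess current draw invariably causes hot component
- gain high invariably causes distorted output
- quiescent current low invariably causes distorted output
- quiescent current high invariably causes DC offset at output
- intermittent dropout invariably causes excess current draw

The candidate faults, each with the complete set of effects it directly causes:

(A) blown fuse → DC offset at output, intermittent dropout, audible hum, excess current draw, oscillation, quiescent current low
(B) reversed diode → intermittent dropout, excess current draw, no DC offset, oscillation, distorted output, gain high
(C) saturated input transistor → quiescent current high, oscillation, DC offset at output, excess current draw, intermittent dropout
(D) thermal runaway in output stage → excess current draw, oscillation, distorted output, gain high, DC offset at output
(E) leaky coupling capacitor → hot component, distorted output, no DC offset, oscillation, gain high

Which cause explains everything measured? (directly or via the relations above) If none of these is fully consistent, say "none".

Checking each candidate against the observations:
(A) blown fuse — accounts for every observation (distorted output by quiescent current low → distorted output)
(B) reversed diode — fails on DC offset at output (predicts no DC offset, not DC offset at output)
(C) saturated input transistor — does not account for distorted output
(D) thermal runaway in output stage — does not account for intermittent dropout
(E) leaky coupling capacitor — excess current draw NO; oscillation yes; distorted output yes; DC offset at output NO; intermittent dropout NO
Only (A) is consistent with every observation.

A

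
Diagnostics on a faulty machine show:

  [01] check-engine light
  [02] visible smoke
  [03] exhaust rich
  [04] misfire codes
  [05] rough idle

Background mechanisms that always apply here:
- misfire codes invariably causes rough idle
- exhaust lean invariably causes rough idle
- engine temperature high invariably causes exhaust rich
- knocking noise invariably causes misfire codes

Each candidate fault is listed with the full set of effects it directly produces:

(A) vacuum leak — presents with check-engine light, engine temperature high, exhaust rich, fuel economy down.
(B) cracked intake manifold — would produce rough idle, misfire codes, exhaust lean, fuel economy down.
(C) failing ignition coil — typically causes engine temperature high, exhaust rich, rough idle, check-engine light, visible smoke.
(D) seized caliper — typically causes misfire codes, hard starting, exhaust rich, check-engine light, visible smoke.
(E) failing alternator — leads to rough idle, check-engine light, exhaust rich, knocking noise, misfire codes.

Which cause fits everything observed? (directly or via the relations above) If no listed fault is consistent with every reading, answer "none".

D

For each candidate, compare predicted effects to what was observed:
(A) vacuum leak — check-engine light ✓; visible smoke ✗; exhaust rich ✓; misfire codes ✗; rough idle ✗
(B) cracked intake manifold — check-engine light ✗; visible smoke ✗; exhaust rich ✗; misfire codes ✓; rough idle ✓
(C) failing ignition coil — does not account for misfire codes
(D) seized caliper — check-engine light ✓; visible smoke ✓; exhaust rich ✓; misfire codes ✓; rough idle ✓ (through misfire codes → rough idle)
(E) failing alternator — check-engine light ✓; visible smoke ✗; exhaust rich ✓; misfire codes ✓; rough idle ✓
Only (D) is consistent with every observation.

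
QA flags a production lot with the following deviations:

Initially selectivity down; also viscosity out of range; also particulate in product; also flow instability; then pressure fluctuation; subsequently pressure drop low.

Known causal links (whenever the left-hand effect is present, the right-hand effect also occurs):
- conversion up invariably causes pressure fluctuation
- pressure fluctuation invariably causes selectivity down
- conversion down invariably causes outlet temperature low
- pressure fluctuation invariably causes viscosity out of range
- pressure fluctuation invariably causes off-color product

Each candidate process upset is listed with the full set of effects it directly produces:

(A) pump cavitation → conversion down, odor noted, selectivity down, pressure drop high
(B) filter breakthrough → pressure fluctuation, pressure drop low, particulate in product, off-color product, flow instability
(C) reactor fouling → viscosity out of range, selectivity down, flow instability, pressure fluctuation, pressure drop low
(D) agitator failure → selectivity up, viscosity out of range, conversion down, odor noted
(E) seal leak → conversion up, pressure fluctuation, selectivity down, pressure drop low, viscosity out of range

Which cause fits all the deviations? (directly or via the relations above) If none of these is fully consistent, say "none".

Testing each hypothesis:
(A) pump cavitation — selectivity down +; viscosity out of range -; particulate in product -; flow instability -; pressure fluctuation -; pressure drop low -
(B) filter breakthrough — selectivity down + (through pressure fluctuation → selectivity down); viscosity out of range + (through pressure fluctuation → viscosity out of range); particulate in product +; flow instability +; pressure fluctuation +; pressure drop low +
(C) reactor fouling — does not account for particulate in product
(D) agitator failure — selectivity down -; viscosity out of range +; particulate in product -; flow instability -; pressure fluctuation -; pressure drop low -
(E) seal leak — does not account for particulate in product, flow instability
(B) is the only candidate with no mismatches.

B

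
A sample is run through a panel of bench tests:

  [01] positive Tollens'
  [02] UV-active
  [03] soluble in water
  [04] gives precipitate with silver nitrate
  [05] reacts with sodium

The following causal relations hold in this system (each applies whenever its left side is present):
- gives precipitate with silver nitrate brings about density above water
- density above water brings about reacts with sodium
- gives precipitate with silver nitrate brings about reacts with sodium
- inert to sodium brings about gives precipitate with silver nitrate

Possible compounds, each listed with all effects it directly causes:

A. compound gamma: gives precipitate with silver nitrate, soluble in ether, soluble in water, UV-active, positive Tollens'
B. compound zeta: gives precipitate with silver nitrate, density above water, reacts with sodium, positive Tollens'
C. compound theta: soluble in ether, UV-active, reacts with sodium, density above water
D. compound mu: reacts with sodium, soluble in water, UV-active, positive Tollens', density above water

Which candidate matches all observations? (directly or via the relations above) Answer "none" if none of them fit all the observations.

A

Checking each candidate against the observations:
(A) compound gamma — accounts for every observation (reacts with sodium through gives precipitate with silver nitrate → reacts with sodium)
(B) compound zeta — positive Tollens' match; UV-active miss; soluble in water miss; gives precipitate with silver nitrate match; reacts with sodium match
(C) compound theta — does not account for positive Tollens', soluble in water, gives precipitate with silver nitrate
(D) compound mu — does not account for gives precipitate with silver nitrate
(A) is the only candidate with no mismatches.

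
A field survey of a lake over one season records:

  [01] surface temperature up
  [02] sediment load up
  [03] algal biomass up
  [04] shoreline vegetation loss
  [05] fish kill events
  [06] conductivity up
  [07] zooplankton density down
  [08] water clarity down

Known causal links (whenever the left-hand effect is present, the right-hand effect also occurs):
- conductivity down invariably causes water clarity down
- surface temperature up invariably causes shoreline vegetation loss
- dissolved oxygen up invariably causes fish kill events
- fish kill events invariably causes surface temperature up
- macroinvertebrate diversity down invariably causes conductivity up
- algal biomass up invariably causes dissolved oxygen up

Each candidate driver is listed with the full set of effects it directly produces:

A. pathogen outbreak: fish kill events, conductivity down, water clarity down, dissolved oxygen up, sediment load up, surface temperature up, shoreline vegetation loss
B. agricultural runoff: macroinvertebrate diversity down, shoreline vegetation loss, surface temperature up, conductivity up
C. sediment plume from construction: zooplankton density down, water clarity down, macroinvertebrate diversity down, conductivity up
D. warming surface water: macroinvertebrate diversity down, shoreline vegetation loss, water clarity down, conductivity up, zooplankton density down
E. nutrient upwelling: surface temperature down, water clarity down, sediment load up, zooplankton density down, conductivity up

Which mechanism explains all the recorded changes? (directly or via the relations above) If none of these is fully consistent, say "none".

none

Testing each hypothesis:
(A) pathogen outbreak — surface temperature up ✓; sediment load up ✓; algal biomass up ✗; shoreline vegetation loss ✓; fish kill events ✓; conductivity up ✗; zooplankton density down ✗; water clarity down ✓
(B) agricultural runoff — surface temperature up ✓; sediment load up ✗; algal biomass up ✗; shoreline vegetation loss ✓; fish kill events ✗; conductivity up ✓; zooplankton density down ✗; water clarity down ✗
(C) sediment plume from construction — surface temperature up ✗; sediment load up ✗; algal biomass up ✗; shoreline vegetation loss ✗; fish kill events ✗; conductivity up ✓; zooplankton density down ✓; water clarity down ✓
(D) warming surface water — surface temperature up ✗; sediment load up ✗; algal biomass up ✗; shoreline vegetation loss ✓; fish kill events ✗; conductivity up ✓; zooplankton density down ✓; water clarity down ✓
(E) nutrient upwelling — surface temperature up ✗; sediment load up ✓; algal biomass up ✗; shoreline vegetation loss ✗; fish kill events ✗; conductivity up ✓; zooplankton density down ✓; water clarity down ✓
No candidate is consistent with all observations.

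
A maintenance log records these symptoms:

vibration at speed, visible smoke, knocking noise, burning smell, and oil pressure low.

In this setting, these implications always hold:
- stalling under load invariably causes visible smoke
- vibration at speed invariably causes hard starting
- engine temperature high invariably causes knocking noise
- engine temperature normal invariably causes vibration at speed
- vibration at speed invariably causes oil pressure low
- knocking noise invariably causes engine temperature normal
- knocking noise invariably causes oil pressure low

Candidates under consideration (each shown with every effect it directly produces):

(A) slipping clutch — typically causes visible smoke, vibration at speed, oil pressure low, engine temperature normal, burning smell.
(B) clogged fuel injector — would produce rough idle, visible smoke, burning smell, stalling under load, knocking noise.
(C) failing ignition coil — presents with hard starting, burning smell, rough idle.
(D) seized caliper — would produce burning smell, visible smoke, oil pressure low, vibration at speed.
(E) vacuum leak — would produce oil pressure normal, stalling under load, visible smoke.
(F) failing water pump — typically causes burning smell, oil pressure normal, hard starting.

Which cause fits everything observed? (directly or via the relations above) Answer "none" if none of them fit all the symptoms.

B

Per-candidate check:
(A) slipping clutch — vibration at speed match; visible smoke match; knocking noise miss; burning smell match; oil pressure low match
(B) clogged fuel injector — accounts for every observation (vibration at speed through knocking noise → engine temperature normal → vibration at speed)
(C) failing ignition coil — does not account for vibration at speed, visible smoke, knocking noise, oil pressure low
(D) seized caliper — does not account for knocking noise
(E) vacuum leak — vibration at speed miss; visible smoke match; knocking noise miss; burning smell miss; oil pressure low miss
(F) failing water pump — fails on vibration at speed, visible smoke, knocking noise, oil pressure low (predicts oil pressure normal, not oil pressure low)
(B) is the only candidate with no mismatches.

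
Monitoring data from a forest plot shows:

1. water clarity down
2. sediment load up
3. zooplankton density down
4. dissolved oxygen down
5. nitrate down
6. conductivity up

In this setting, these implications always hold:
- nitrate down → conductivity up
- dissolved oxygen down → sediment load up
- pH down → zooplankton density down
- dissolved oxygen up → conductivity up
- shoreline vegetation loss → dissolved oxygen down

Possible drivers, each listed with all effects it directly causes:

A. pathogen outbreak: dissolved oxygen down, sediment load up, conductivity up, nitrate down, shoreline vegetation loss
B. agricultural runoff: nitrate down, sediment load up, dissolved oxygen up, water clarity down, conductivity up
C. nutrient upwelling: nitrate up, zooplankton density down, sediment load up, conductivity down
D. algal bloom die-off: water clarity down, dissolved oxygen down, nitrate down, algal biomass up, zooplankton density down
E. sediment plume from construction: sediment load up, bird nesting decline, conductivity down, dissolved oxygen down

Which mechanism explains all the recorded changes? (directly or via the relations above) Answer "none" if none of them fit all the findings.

D

Per-candidate check:
(A) pathogen outbreak — water clarity down ✗; sediment load up ✓; zooplankton density down ✗; dissolved oxygen down ✓; nitrate down ✓; conductivity up ✓
(B) agricultural runoff — water clarity down ✓; sediment load up ✓; zooplankton density down ✗; dissolved oxygen down ✗; nitrate down ✓; conductivity up ✓
(C) nutrient upwelling — water clarity down ✗; sediment load up ✓; zooplankton density down ✓; dissolved oxygen down ✗; nitrate down ✗; conductivity up ✗
(D) algal bloom die-off — water clarity down ✓; sediment load up ✓ (via dissolved oxygen down → sediment load up); zooplankton density down ✓; dissolved oxygen down ✓; nitrate down ✓; conductivity up ✓ (via nitrate down → conductivity up)
(E) sediment plume from construction — fails on water clarity down, zooplankton density down, nitrate down, conductivity up (predicts conductivity down, not conductivity up)
(D) alone accounts for all the evidence.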